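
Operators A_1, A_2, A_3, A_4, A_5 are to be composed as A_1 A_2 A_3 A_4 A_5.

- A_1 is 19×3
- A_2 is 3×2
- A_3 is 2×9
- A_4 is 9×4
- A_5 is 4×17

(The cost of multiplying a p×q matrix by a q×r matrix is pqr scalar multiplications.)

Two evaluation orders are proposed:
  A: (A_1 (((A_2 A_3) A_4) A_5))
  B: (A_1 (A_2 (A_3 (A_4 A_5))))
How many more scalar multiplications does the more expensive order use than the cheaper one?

Order A = (A_1 (((A_2 A_3) A_4) A_5)): (A_2 A_3): 3×2 by 2×9 → 3×9, cost 3·2·9 = 54; ((A_2 A_3) A_4): 3×9 by 9×4 → 3×4, cost 3·9·4 = 108; cumulative 162; (((A_2 A_3) A_4) A_5): 3×4 by 4×17 → 3×17, cost 3·4·17 = 204; cumulative 366; (A_1 (((A_2 A_3) A_4) A_5)): 19×3 by 3×17 → 19×17, cost 19·3·17 = 969; cumulative 1335. Total 1335.
Order B = (A_1 (A_2 (A_3 (A_4 A_5)))): (A_4 A_5): 9×4 by 4×17 → 9×17, cost 9·4·17 = 612; (A_3 (A_4 A_5)): 2×9 by 9×17 → 2×17, cost 2·9·17 = 306; cumulative 918; (A_2 (A_3 (A_4 A_5))): 3×2 by 2×17 → 3×17, cost 3·2·17 = 102; cumulative 1020; (A_1 (A_2 (A_3 (A_4 A_5)))): 19×3 by 3×17 → 19×17, cost 19·3·17 = 969; cumulative 1989. Total 1989.
Difference: |1335 − 1989| = 654.

654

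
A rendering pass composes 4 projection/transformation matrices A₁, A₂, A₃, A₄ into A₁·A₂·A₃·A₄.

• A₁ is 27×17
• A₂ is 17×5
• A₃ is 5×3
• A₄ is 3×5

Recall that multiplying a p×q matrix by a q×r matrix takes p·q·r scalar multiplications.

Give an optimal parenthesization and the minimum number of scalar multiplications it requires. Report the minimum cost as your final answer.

Adjacent pairs: A₁A₂ = 27·17·5 = 2295; A₂A₃ = 17·5·3 = 255; A₃A₄ = 5·3·5 = 75.
Length 3: A₁..A₃: k=1: 0+255+27·17·3=1632; k=2: 2295+0+27·5·3=2700 → min 1632 | A₂..A₄: k=2: 0+75+17·5·5=500; k=3: 255+0+17·3·5=510 → min 500.
Length 4: A₁..A₄: k=1: 0+500+27·17·5=2795; k=2: 2295+75+27·5·5=3045; k=3: 1632+0+27·3·5=2037 → min 2037.
Optimal parenthesization: ((A₁·(A₂·A₃))·A₄) with cost 2037.

2037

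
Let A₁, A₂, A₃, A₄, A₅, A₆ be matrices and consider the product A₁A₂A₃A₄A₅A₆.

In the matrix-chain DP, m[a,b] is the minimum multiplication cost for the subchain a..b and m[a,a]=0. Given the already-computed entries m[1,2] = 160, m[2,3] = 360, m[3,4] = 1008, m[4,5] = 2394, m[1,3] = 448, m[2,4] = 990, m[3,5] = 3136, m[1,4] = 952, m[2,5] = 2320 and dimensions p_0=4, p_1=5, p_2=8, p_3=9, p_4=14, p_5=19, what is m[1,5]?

2016

m[1,5] = min over k∈[1,4] of m[1,k]+m[k+1,5]+p_{0}·p_k·p_{5}.
k=1: 0 + 2320 + 4·5·19 = 2700; k=2: 160 + 3136 + 4·8·19 = 3904; k=3: 448 + 2394 + 4·9·19 = 3526; k=4: 952 + 0 + 4·14·19 = 2016.
Minimum: 2016 at k=4.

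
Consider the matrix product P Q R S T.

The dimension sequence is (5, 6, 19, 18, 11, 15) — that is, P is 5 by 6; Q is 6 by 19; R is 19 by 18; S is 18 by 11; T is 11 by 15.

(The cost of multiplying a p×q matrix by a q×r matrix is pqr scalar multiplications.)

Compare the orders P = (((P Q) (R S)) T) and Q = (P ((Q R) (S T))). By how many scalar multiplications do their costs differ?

Order P = (((P Q) (R S)) T): (P Q): 5×6 by 6×19 → 5×19, cost 5·6·19 = 570; (R S): 19×18 by 18×11 → 19×11, cost 19·18·11 = 3762; ((P Q) (R S)): 5×19 by 19×11 → 5×11, cost 5·19·11 = 1045; cumulative 5377; (((P Q) (R S)) T): 5×11 by 11×15 → 5×15, cost 5·11·15 = 825; cumulative 6202. Total 6202.
Order Q = (P ((Q R) (S T))): (Q R): 6×19 by 19×18 → 6×18, cost 6·19·18 = 2052; (S T): 18×11 by 11×15 → 18×15, cost 18·11·15 = 2970; ((Q R) (S T)): 6×18 by 18×15 → 6×15, cost 6·18·15 = 1620; cumulative 6642; (P ((Q R) (S T))): 5×6 by 6×15 → 5×15, cost 5·6·15 = 450; cumulative 7092. Total 7092.
Difference: |6202 − 7092| = 890.

890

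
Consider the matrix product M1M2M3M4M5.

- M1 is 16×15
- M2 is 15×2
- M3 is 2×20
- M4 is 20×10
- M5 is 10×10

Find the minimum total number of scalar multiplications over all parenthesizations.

Adjacent pairs: M1M2 = 16·15·2 = 480; M2M3 = 15·2·20 = 600; M3M4 = 2·20·10 = 400; M4M5 = 20·10·10 = 2000.
Length 3: M1..M3: k=1: 0+600+16·15·20=5400; k=2: 480+0+16·2·20=1120 → min 1120 | M2..M4: k=2: 0+400+15·2·10=700; k=3: 600+0+15·20·10=3600 → min 700 | M3..M5: k=3: 0+2000+2·20·10=2400; k=4: 400+0+2·10·10=600 → min 600.
Length 4: M1..M4: k=1: 0+700+16·15·10=3100; k=2: 480+400+16·2·10=1200; k=3: 1120+0+16·20·10=4320 → min 1200 | M2..M5: k=2: 0+600+15·2·10=900; k=3: 600+2000+15·20·10=5600; k=4: 700+0+15·10·10=2200 → min 900.
Length 5: M1..M5: k=1: 0+900+16·15·10=3300; k=2: 480+600+16·2·10=1400; k=3: 1120+2000+16·20·10=6320; k=4: 1200+0+16·10·10=2800 → min 1400.
Optimal order: ((M1M2)((M3M4)M5)) with cost 1400.

1400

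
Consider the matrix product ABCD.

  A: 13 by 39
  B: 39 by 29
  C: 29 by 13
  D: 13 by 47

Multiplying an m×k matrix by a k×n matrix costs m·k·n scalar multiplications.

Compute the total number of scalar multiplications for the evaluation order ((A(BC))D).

(BC): 39×29 by 29×13 → 39×13, cost 39·29·13 = 14703
(A(BC)): 13×39 by 39×13 → 13×13, cost 13·39·13 = 6591; cumulative 21294
((A(BC))D): 13×13 by 13×47 → 13×47, cost 13·13·47 = 7943; cumulative 29237
Total: 29237 scalar multiplications.

29237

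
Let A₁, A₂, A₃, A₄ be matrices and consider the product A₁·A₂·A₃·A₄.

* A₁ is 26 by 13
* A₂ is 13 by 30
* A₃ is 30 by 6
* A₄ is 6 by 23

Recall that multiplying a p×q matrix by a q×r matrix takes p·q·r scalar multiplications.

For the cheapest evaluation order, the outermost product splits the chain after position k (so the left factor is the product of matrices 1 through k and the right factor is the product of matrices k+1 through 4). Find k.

Adjacent pairs: A₁A₂ = 26·13·30 = 10140; A₂A₃ = 13·30·6 = 2340; A₃A₄ = 30·6·23 = 4140.
Length 3: A₁..A₃: k=1: 0+2340+26·13·6=4368; k=2: 10140+0+26·30·6=14820 → min 4368 | A₂..A₄: k=2: 0+4140+13·30·23=13110; k=3: 2340+0+13·6·23=4134 → min 4134.
Top-level splits: k=1: (A₁..A₁)·(A₂..A₄) → 0+4134+26·13·23 = 11908; k=2: (A₁..A₂)·(A₃..A₄) → 10140+4140+26·30·23 = 32220; k=3: (A₁..A₃)·(A₄..A₄) → 4368+0+26·6·23 = 7956.
Best split is after A₃, i.e. k = 3.

3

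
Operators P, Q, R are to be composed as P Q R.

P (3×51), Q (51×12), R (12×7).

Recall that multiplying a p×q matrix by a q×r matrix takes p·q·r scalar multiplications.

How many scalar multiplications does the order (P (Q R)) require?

(Q R): 51×12 by 12×7 → 51×7, cost 51·12·7 = 4284
(P (Q R)): 3×51 by 51×7 → 3×7, cost 3·51·7 = 1071; cumulative 5355
Total: 5355 scalar multiplications.

5355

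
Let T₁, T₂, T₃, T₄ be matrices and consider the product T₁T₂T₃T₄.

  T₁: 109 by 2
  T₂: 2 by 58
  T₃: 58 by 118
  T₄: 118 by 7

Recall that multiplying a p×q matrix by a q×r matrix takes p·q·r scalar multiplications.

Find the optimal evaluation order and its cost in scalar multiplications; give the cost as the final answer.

Adjacent pairs: T₁T₂ = 109·2·58 = 12644; T₂T₃ = 2·58·118 = 13688; T₃T₄ = 58·118·7 = 47908.
Length 3: T₁..T₃: k=1: 0+13688+109·2·118=39412; k=2: 12644+0+109·58·118=758640 → min 39412 | T₂..T₄: k=2: 0+47908+2·58·7=48720; k=3: 13688+0+2·118·7=15340 → min 15340.
Length 4: T₁..T₄: k=1: 0+15340+109·2·7=16866; k=2: 12644+47908+109·58·7=104806; k=3: 39412+0+109·118·7=129446 → min 16866.
Optimal parenthesization: (T₁((T₂T₃)T₄)) with cost 16866.

16866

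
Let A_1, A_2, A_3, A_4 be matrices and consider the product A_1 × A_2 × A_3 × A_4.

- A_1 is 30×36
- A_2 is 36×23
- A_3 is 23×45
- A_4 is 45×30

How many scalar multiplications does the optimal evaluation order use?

76590

Adjacent pairs: A_1A_2 = 30·36·23 = 24840; A_2A_3 = 36·23·45 = 37260; A_3A_4 = 23·45·30 = 31050.
Length 3: A_1..A_3: k=1: 0+37260+30·36·45=85860; k=2: 24840+0+30·23·45=55890 → min 55890 | A_2..A_4: k=2: 0+31050+36·23·30=55890; k=3: 37260+0+36·45·30=85860 → min 55890.
Length 4: A_1..A_4: k=1: 0+55890+30·36·30=88290; k=2: 24840+31050+30·23·30=76590; k=3: 55890+0+30·45·30=96390 → min 76590.
Optimal order: ((A_1 × A_2) × (A_3 × A_4)) with cost 76590.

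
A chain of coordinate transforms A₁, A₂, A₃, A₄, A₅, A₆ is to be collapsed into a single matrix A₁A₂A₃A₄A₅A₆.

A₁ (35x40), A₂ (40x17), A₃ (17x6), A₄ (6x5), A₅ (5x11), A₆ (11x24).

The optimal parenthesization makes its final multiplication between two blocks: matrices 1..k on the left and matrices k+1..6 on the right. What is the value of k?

Adjacent pairs: A₁A₂ = 35·40·17 = 23800; A₂A₃ = 40·17·6 = 4080; A₃A₄ = 17·6·5 = 510; A₄A₅ = 6·5·11 = 330; A₅A₆ = 5·11·24 = 1320.
Length 3: A₁..A₃: k=1: 0+4080+35·40·6=12480; k=2: 23800+0+35·17·6=27370 → min 12480 | A₂..A₄: k=2: 0+510+40·17·5=3910; k=3: 4080+0+40·6·5=5280 → min 3910 | A₃..A₅: k=3: 0+330+17·6·11=1452; k=4: 510+0+17·5·11=1445 → min 1445 | A₄..A₆: k=4: 0+1320+6·5·24=2040; k=5: 330+0+6·11·24=1914 → min 1914.
Length 4: A₁..A₄: k=1: 0+3910+35·40·5=10910; k=2: 23800+510+35·17·5=27285; k=3: 12480+0+35·6·5=13530 → min 10910 | A₂..A₅: k=2: 0+1445+40·17·11=8925; k=3: 4080+330+40·6·11=7050; k=4: 3910+0+40·5·11=6110 → min 6110 | A₃..A₆: k=3: 0+1914+17·6·24=4362; k=4: 510+1320+17·5·24=3870; k=5: 1445+0+17·11·24=5933 → min 3870.
Length 5: A₁..A₅: k=1: 0+6110+35·40·11=21510; k=2: 23800+1445+35·17·11=31790; k=3: 12480+330+35·6·11=15120; k=4: 10910+0+35·5·11=12835 → min 12835 | A₂..A₆: k=2: 0+3870+40·17·24=20190; k=3: 4080+1914+40·6·24=11754; k=4: 3910+1320+40·5·24=10030; k=5: 6110+0+40·11·24=16670 → min 10030.
Top-level splits: k=1: (A₁..A₁)·(A₂..A₆) → 0+10030+35·40·24 = 43630; k=2: (A₁..A₂)·(A₃..A₆) → 23800+3870+35·17·24 = 41950; k=3: (A₁..A₃)·(A₄..A₆) → 12480+1914+35·6·24 = 19434; k=4: (A₁..A₄)·(A₅..A₆) → 10910+1320+35·5·24 = 16430; k=5: (A₁..A₅)·(A₆..A₆) → 12835+0+35·11·24 = 22075.
Best split is after A₄, i.e. k = 4.

4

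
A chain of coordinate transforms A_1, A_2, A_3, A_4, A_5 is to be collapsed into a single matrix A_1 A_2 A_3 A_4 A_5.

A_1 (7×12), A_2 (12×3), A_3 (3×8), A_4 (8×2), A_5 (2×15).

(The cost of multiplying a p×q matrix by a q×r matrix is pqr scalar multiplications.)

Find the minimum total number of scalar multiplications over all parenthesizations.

498

Adjacent pairs: A_1A_2 = 7·12·3 = 252; A_2A_3 = 12·3·8 = 288; A_3A_4 = 3·8·2 = 48; A_4A_5 = 8·2·15 = 240.
Length 3: A_1..A_3: k=1: 0+288+7·12·8=960; k=2: 252+0+7·3·8=420 → min 420 | A_2..A_4: k=2: 0+48+12·3·2=120; k=3: 288+0+12·8·2=480 → min 120 | A_3..A_5: k=3: 0+240+3·8·15=600; k=4: 48+0+3·2·15=138 → min 138.
Length 4: A_1..A_4: k=1: 0+120+7·12·2=288; k=2: 252+48+7·3·2=342; k=3: 420+0+7·8·2=532 → min 288 | A_2..A_5: k=2: 0+138+12·3·15=678; k=3: 288+240+12·8·15=1968; k=4: 120+0+12·2·15=480 → min 480.
Length 5: A_1..A_5: k=1: 0+480+7·12·15=1740; k=2: 252+138+7·3·15=705; k=3: 420+240+7·8·15=1500; k=4: 288+0+7·2·15=498 → min 498.
Optimal order: ((A_1 (A_2 (A_3 A_4))) A_5) with cost 498.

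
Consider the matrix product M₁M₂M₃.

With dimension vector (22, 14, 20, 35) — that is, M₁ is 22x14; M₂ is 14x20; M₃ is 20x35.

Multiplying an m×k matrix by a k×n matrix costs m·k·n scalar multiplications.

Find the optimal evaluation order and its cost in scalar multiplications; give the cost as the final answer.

(M₁(M₂M₃)): cost 20580.
((M₁M₂)M₃): cost 21560.
Optimal: (M₁(M₂M₃)) with cost 20580.

20580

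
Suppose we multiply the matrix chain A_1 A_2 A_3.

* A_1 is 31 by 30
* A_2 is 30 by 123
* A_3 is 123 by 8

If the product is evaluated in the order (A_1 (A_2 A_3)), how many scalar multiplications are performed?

36960

(A_2 A_3): 30×123 by 123×8 → 30×8, cost 30·123·8 = 29520
(A_1 (A_2 A_3)): 31×30 by 30×8 → 31×8, cost 31·30·8 = 7440; cumulative 36960
Total: 36960 scalar multiplications.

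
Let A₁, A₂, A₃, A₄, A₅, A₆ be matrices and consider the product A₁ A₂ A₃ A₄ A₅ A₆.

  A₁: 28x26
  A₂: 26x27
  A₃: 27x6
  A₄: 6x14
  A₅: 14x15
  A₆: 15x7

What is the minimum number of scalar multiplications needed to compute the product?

Adjacent pairs: A₁A₂ = 28·26·27 = 19656; A₂A₃ = 26·27·6 = 4212; A₃A₄ = 27·6·14 = 2268; A₄A₅ = 6·14·15 = 1260; A₅A₆ = 14·15·7 = 1470.
Length 3: A₁..A₃: k=1: 0+4212+28·26·6=8580; k=2: 19656+0+28·27·6=24192 → min 8580 | A₂..A₄: k=2: 0+2268+26·27·14=12096; k=3: 4212+0+26·6·14=6396 → min 6396 | A₃..A₅: k=3: 0+1260+27·6·15=3690; k=4: 2268+0+27·14·15=7938 → min 3690 | A₄..A₆: k=4: 0+1470+6·14·7=2058; k=5: 1260+0+6·15·7=1890 → min 1890.
Length 4: A₁..A₄: k=1: 0+6396+28·26·14=16588; k=2: 19656+2268+28·27·14=32508; k=3: 8580+0+28·6·14=10932 → min 10932 | A₂..A₅: k=2: 0+3690+26·27·15=14220; k=3: 4212+1260+26·6·15=7812; k=4: 6396+0+26·14·15=11856 → min 7812 | A₃..A₆: k=3: 0+1890+27·6·7=3024; k=4: 2268+1470+27·14·7=6384; k=5: 3690+0+27·15·7=6525 → min 3024.
Length 5: A₁..A₅: k=1: 0+7812+28·26·15=18732; k=2: 19656+3690+28·27·15=34686; k=3: 8580+1260+28·6·15=12360; k=4: 10932+0+28·14·15=16812 → min 12360 | A₂..A₆: k=2: 0+3024+26·27·7=7938; k=3: 4212+1890+26·6·7=7194; k=4: 6396+1470+26·14·7=10414; k=5: 7812+0+26·15·7=10542 → min 7194.
Length 6: A₁..A₆: k=1: 0+7194+28·26·7=12290; k=2: 19656+3024+28·27·7=27972; k=3: 8580+1890+28·6·7=11646; k=4: 10932+1470+28·14·7=15146; k=5: 12360+0+28·15·7=15300 → min 11646.
Optimal order: ((A₁ (A₂ A₃)) ((A₄ A₅) A₆)) with cost 11646.

11646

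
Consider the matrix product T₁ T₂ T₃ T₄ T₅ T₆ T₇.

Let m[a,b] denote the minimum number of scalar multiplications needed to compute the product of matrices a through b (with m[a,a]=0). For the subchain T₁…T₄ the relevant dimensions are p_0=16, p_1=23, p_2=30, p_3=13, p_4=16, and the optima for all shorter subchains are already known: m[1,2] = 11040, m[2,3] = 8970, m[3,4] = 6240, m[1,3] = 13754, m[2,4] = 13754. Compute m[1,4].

m[1,4] = min over k∈[1,3] of m[1,k]+m[k+1,4]+p_{0}·p_k·p_{4}.
k=1: 0 + 13754 + 16·23·16 = 19642; k=2: 11040 + 6240 + 16·30·16 = 24960; k=3: 13754 + 0 + 16·13·16 = 17082.
Minimum: 17082 at k=3.

17082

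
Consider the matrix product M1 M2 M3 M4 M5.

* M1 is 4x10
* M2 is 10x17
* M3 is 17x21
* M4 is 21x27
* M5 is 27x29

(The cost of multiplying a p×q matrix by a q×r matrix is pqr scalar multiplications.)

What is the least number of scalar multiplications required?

7508

Adjacent pairs: M1M2 = 4·10·17 = 680; M2M3 = 10·17·21 = 3570; M3M4 = 17·21·27 = 9639; M4M5 = 21·27·29 = 16443.
Length 3: M1..M3: k=1: 0+3570+4·10·21=4410; k=2: 680+0+4·17·21=2108 → min 2108 | M2..M4: k=2: 0+9639+10·17·27=14229; k=3: 3570+0+10·21·27=9240 → min 9240 | M3..M5: k=3: 0+16443+17·21·29=26796; k=4: 9639+0+17·27·29=22950 → min 22950.
Length 4: M1..M4: k=1: 0+9240+4·10·27=10320; k=2: 680+9639+4·17·27=12155; k=3: 2108+0+4·21·27=4376 → min 4376 | M2..M5: k=2: 0+22950+10·17·29=27880; k=3: 3570+16443+10·21·29=26103; k=4: 9240+0+10·27·29=17070 → min 17070.
Length 5: M1..M5: k=1: 0+17070+4·10·29=18230; k=2: 680+22950+4·17·29=25602; k=3: 2108+16443+4·21·29=20987; k=4: 4376+0+4·27·29=7508 → min 7508.
Optimal order: ((((M1 M2) M3) M4) M5) with cost 7508.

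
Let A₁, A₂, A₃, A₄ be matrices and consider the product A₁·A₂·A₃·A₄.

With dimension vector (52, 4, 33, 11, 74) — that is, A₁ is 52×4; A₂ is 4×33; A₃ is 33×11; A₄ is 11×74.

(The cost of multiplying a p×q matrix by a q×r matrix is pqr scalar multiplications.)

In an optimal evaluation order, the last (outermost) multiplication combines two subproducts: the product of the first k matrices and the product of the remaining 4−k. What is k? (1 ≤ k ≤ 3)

Adjacent pairs: A₁A₂ = 52·4·33 = 6864; A₂A₃ = 4·33·11 = 1452; A₃A₄ = 33·11·74 = 26862.
Length 3: A₁..A₃: k=1: 0+1452+52·4·11=3740; k=2: 6864+0+52·33·11=25740 → min 3740 | A₂..A₄: k=2: 0+26862+4·33·74=36630; k=3: 1452+0+4·11·74=4708 → min 4708.
Top-level splits: k=1: (A₁..A₁)·(A₂..A₄) → 0+4708+52·4·74 = 20100; k=2: (A₁..A₂)·(A₃..A₄) → 6864+26862+52·33·74 = 160710; k=3: (A₁..A₃)·(A₄..A₄) → 3740+0+52·11·74 = 46068.
Best split is after A₁, i.e. k = 1.

1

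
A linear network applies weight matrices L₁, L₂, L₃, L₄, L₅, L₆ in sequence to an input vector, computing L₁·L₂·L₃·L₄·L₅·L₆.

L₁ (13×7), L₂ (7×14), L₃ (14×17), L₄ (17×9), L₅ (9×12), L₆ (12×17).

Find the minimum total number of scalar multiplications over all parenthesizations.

Adjacent pairs: L₁L₂ = 13·7·14 = 1274; L₂L₃ = 7·14·17 = 1666; L₃L₄ = 14·17·9 = 2142; L₄L₅ = 17·9·12 = 1836; L₅L₆ = 9·12·17 = 1836.
Length 3: L₁..L₃: k=1: 0+1666+13·7·17=3213; k=2: 1274+0+13·14·17=4368 → min 3213 | L₂..L₄: k=2: 0+2142+7·14·9=3024; k=3: 1666+0+7·17·9=2737 → min 2737 | L₃..L₅: k=3: 0+1836+14·17·12=4692; k=4: 2142+0+14·9·12=3654 → min 3654 | L₄..L₆: k=4: 0+1836+17·9·17=4437; k=5: 1836+0+17·12·17=5304 → min 4437.
Length 4: L₁..L₄: k=1: 0+2737+13·7·9=3556; k=2: 1274+2142+13·14·9=5054; k=3: 3213+0+13·17·9=5202 → min 3556 | L₂..L₅: k=2: 0+3654+7·14·12=4830; k=3: 1666+1836+7·17·12=4930; k=4: 2737+0+7·9·12=3493 → min 3493 | L₃..L₆: k=3: 0+4437+14·17·17=8483; k=4: 2142+1836+14·9·17=6120; k=5: 3654+0+14·12·17=6510 → min 6120.
Length 5: L₁..L₅: k=1: 0+3493+13·7·12=4585; k=2: 1274+3654+13·14·12=7112; k=3: 3213+1836+13·17·12=7701; k=4: 3556+0+13·9·12=4960 → min 4585 | L₂..L₆: k=2: 0+6120+7·14·17=7786; k=3: 1666+4437+7·17·17=8126; k=4: 2737+1836+7·9·17=5644; k=5: 3493+0+7·12·17=4921 → min 4921.
Length 6: L₁..L₆: k=1: 0+4921+13·7·17=6468; k=2: 1274+6120+13·14·17=10488; k=3: 3213+4437+13·17·17=11407; k=4: 3556+1836+13·9·17=7381; k=5: 4585+0+13·12·17=7237 → min 6468.
Optimal order: (L₁·((((L₂·L₃)·L₄)·L₅)·L₆)) with cost 6468.

6468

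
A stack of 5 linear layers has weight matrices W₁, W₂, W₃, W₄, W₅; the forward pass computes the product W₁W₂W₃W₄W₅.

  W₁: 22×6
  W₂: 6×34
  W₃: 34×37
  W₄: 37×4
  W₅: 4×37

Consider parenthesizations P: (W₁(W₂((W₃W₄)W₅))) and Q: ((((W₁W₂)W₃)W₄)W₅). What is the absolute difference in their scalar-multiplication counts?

Order P = (W₁(W₂((W₃W₄)W₅))): (W₃W₄): 34×37 by 37×4 → 34×4, cost 34·37·4 = 5032; ((W₃W₄)W₅): 34×4 by 4×37 → 34×37, cost 34·4·37 = 5032; cumulative 10064; (W₂((W₃W₄)W₅)): 6×34 by 34×37 → 6×37, cost 6·34·37 = 7548; cumulative 17612; (W₁(W₂((W₃W₄)W₅))): 22×6 by 6×37 → 22×37, cost 22·6·37 = 4884; cumulative 22496. Total 22496.
Order Q = ((((W₁W₂)W₃)W₄)W₅): (W₁W₂): 22×6 by 6×34 → 22×34, cost 22·6·34 = 4488; ((W₁W₂)W₃): 22×34 by 34×37 → 22×37, cost 22·34·37 = 27676; cumulative 32164; (((W₁W₂)W₃)W₄): 22×37 by 37×4 → 22×4, cost 22·37·4 = 3256; cumulative 35420; ((((W₁W₂)W₃)W₄)W₅): 22×4 by 4×37 → 22×37, cost 22·4·37 = 3256; cumulative 38676. Total 38676.
Difference: |22496 − 38676| = 16180.

16180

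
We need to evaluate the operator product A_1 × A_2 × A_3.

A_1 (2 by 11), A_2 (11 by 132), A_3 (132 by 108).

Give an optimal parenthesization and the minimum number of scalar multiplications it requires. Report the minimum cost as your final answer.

31416

(A_1 × (A_2 × A_3)): cost 159192.
((A_1 × A_2) × A_3): cost 31416.
Optimal: ((A_1 × A_2) × A_3) with cost 31416.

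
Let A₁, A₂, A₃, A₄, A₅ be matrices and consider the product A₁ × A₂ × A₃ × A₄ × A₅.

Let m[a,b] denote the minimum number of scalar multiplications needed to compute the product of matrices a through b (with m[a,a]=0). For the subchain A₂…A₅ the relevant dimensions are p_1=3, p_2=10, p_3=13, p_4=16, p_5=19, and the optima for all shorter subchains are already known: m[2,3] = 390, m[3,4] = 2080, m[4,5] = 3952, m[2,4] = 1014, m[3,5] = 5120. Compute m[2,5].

1926

m[2,5] = min over k∈[2,4] of m[2,k]+m[k+1,5]+p_{1}·p_k·p_{5}.
k=2: 0 + 5120 + 3·10·19 = 5690; k=3: 390 + 3952 + 3·13·19 = 5083; k=4: 1014 + 0 + 3·16·19 = 1926.
Minimum: 1926 at k=4.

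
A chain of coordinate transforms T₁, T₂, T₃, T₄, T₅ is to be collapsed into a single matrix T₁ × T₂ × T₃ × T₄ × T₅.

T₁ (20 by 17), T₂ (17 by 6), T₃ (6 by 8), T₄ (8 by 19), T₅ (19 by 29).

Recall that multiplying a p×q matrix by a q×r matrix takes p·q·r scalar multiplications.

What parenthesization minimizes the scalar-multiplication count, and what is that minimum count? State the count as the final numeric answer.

9738

Adjacent pairs: T₁T₂ = 20·17·6 = 2040; T₂T₃ = 17·6·8 = 816; T₃T₄ = 6·8·19 = 912; T₄T₅ = 8·19·29 = 4408.
Length 3: T₁..T₃: k=1: 0+816+20·17·8=3536; k=2: 2040+0+20·6·8=3000 → min 3000 | T₂..T₄: k=2: 0+912+17·6·19=2850; k=3: 816+0+17·8·19=3400 → min 2850 | T₃..T₅: k=3: 0+4408+6·8·29=5800; k=4: 912+0+6·19·29=4218 → min 4218.
Length 4: T₁..T₄: k=1: 0+2850+20·17·19=9310; k=2: 2040+912+20·6·19=5232; k=3: 3000+0+20·8·19=6040 → min 5232 | T₂..T₅: k=2: 0+4218+17·6·29=7176; k=3: 816+4408+17·8·29=9168; k=4: 2850+0+17·19·29=12217 → min 7176.
Length 5: T₁..T₅: k=1: 0+7176+20·17·29=17036; k=2: 2040+4218+20·6·29=9738; k=3: 3000+4408+20·8·29=12048; k=4: 5232+0+20·19·29=16252 → min 9738.
Optimal parenthesization: ((T₁ × T₂) × ((T₃ × T₄) × T₅)) with cost 9738.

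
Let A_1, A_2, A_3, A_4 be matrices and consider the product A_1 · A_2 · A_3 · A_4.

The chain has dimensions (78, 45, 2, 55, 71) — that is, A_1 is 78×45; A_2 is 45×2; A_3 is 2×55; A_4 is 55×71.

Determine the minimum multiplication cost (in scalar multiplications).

25906

Adjacent pairs: A_1A_2 = 78·45·2 = 7020; A_2A_3 = 45·2·55 = 4950; A_3A_4 = 2·55·71 = 7810.
Length 3: A_1..A_3: k=1: 0+4950+78·45·55=198000; k=2: 7020+0+78·2·55=15600 → min 15600 | A_2..A_4: k=2: 0+7810+45·2·71=14200; k=3: 4950+0+45·55·71=180675 → min 14200.
Length 4: A_1..A_4: k=1: 0+14200+78·45·71=263410; k=2: 7020+7810+78·2·71=25906; k=3: 15600+0+78·55·71=320190 → min 25906.
Optimal order: ((A_1 · A_2) · (A_3 · A_4)) with cost 25906.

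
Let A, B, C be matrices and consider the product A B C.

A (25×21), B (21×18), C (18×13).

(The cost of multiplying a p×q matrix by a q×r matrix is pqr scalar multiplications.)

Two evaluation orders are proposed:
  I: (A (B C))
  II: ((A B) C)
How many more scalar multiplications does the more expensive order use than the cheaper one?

3561

Order I = (A (B C)): (B C): 21×18 by 18×13 → 21×13, cost 21·18·13 = 4914; (A (B C)): 25×21 by 21×13 → 25×13, cost 25·21·13 = 6825; cumulative 11739. Total 11739.
Order II = ((A B) C): (A B): 25×21 by 21×18 → 25×18, cost 25·21·18 = 9450; ((A B) C): 25×18 by 18×13 → 25×13, cost 25·18·13 = 5850; cumulative 15300. Total 15300.
Difference: |11739 − 15300| = 3561.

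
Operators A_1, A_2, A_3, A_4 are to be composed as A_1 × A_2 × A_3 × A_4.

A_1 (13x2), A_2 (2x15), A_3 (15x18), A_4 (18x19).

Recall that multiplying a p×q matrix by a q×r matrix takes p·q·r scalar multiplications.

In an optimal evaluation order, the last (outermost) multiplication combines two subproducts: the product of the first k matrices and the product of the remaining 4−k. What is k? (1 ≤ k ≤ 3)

Adjacent pairs: A_1A_2 = 13·2·15 = 390; A_2A_3 = 2·15·18 = 540; A_3A_4 = 15·18·19 = 5130.
Length 3: A_1..A_3: k=1: 0+540+13·2·18=1008; k=2: 390+0+13·15·18=3900 → min 1008 | A_2..A_4: k=2: 0+5130+2·15·19=5700; k=3: 540+0+2·18·19=1224 → min 1224.
Top-level splits: k=1: (A_1..A_1)·(A_2..A_4) → 0+1224+13·2·19 = 1718; k=2: (A_1..A_2)·(A_3..A_4) → 390+5130+13·15·19 = 9225; k=3: (A_1..A_3)·(A_4..A_4) → 1008+0+13·18·19 = 5454.
Best split is after A_1, i.e. k = 1.

1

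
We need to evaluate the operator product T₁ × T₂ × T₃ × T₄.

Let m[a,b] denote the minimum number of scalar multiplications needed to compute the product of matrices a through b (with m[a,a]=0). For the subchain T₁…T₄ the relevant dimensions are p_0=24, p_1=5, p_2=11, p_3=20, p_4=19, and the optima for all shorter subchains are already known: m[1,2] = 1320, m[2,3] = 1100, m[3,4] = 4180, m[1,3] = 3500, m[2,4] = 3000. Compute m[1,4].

5280

m[1,4] = min over k∈[1,3] of m[1,k]+m[k+1,4]+p_{0}·p_k·p_{4}.
k=1: 0 + 3000 + 24·5·19 = 5280; k=2: 1320 + 4180 + 24·11·19 = 10516; k=3: 3500 + 0 + 24·20·19 = 12620.
Minimum: 5280 at k=1.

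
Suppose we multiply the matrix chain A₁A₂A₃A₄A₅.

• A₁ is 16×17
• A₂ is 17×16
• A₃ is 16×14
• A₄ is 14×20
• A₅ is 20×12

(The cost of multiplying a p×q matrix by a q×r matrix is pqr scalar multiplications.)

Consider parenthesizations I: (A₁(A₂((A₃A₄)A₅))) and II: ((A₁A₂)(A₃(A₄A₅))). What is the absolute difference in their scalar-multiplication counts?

1376

Order I = (A₁(A₂((A₃A₄)A₅))): (A₃A₄): 16×14 by 14×20 → 16×20, cost 16·14·20 = 4480; ((A₃A₄)A₅): 16×20 by 20×12 → 16×12, cost 16·20·12 = 3840; cumulative 8320; (A₂((A₃A₄)A₅)): 17×16 by 16×12 → 17×12, cost 17·16·12 = 3264; cumulative 11584; (A₁(A₂((A₃A₄)A₅))): 16×17 by 17×12 → 16×12, cost 16·17·12 = 3264; cumulative 14848. Total 14848.
Order II = ((A₁A₂)(A₃(A₄A₅))): (A₁A₂): 16×17 by 17×16 → 16×16, cost 16·17·16 = 4352; (A₄A₅): 14×20 by 20×12 → 14×12, cost 14·20·12 = 3360; (A₃(A₄A₅)): 16×14 by 14×12 → 16×12, cost 16·14·12 = 2688; cumulative 6048; ((A₁A₂)(A₃(A₄A₅))): 16×16 by 16×12 → 16×12, cost 16·16·12 = 3072; cumulative 13472. Total 13472.
Difference: |14848 − 13472| = 1376.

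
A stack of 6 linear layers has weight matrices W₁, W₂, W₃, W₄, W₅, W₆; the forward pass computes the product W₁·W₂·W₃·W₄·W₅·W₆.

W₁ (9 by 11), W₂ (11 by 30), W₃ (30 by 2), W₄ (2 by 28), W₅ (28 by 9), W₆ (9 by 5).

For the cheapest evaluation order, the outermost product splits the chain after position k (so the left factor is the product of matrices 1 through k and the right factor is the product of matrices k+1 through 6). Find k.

Adjacent pairs: W₁W₂ = 9·11·30 = 2970; W₂W₃ = 11·30·2 = 660; W₃W₄ = 30·2·28 = 1680; W₄W₅ = 2·28·9 = 504; W₅W₆ = 28·9·5 = 1260.
Length 3: W₁..W₃: k=1: 0+660+9·11·2=858; k=2: 2970+0+9·30·2=3510 → min 858 | W₂..W₄: k=2: 0+1680+11·30·28=10920; k=3: 660+0+11·2·28=1276 → min 1276 | W₃..W₅: k=3: 0+504+30·2·9=1044; k=4: 1680+0+30·28·9=9240 → min 1044 | W₄..W₆: k=4: 0+1260+2·28·5=1540; k=5: 504+0+2·9·5=594 → min 594.
Length 4: W₁..W₄: k=1: 0+1276+9·11·28=4048; k=2: 2970+1680+9·30·28=12210; k=3: 858+0+9·2·28=1362 → min 1362 | W₂..W₅: k=2: 0+1044+11·30·9=4014; k=3: 660+504+11·2·9=1362; k=4: 1276+0+11·28·9=4048 → min 1362 | W₃..W₆: k=3: 0+594+30·2·5=894; k=4: 1680+1260+30·28·5=7140; k=5: 1044+0+30·9·5=2394 → min 894.
Length 5: W₁..W₅: k=1: 0+1362+9·11·9=2253; k=2: 2970+1044+9·30·9=6444; k=3: 858+504+9·2·9=1524; k=4: 1362+0+9·28·9=3630 → min 1524 | W₂..W₆: k=2: 0+894+11·30·5=2544; k=3: 660+594+11·2·5=1364; k=4: 1276+1260+11·28·5=4076; k=5: 1362+0+11·9·5=1857 → min 1364.
Top-level splits: k=1: (W₁..W₁)·(W₂..W₆) → 0+1364+9·11·5 = 1859; k=2: (W₁..W₂)·(W₃..W₆) → 2970+894+9·30·5 = 5214; k=3: (W₁..W₃)·(W₄..W₆) → 858+594+9·2·5 = 1542; k=4: (W₁..W₄)·(W₅..W₆) → 1362+1260+9·28·5 = 3882; k=5: (W₁..W₅)·(W₆..W₆) → 1524+0+9·9·5 = 1929.
Best split is after W₃, i.e. k = 3.

3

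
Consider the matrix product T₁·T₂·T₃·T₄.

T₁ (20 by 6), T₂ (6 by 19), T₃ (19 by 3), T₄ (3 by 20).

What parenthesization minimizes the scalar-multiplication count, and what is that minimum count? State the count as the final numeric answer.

1902

Adjacent pairs: T₁T₂ = 20·6·19 = 2280; T₂T₃ = 6·19·3 = 342; T₃T₄ = 19·3·20 = 1140.
Length 3: T₁..T₃: k=1: 0+342+20·6·3=702; k=2: 2280+0+20·19·3=3420 → min 702 | T₂..T₄: k=2: 0+1140+6·19·20=3420; k=3: 342+0+6·3·20=702 → min 702.
Length 4: T₁..T₄: k=1: 0+702+20·6·20=3102; k=2: 2280+1140+20·19·20=11020; k=3: 702+0+20·3·20=1902 → min 1902.
Optimal parenthesization: ((T₁·(T₂·T₃))·T₄) with cost 1902.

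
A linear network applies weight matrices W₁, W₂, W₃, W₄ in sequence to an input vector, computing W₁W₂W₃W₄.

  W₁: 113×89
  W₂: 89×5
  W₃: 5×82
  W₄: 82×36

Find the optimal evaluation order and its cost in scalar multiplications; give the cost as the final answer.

85385

Adjacent pairs: W₁W₂ = 113·89·5 = 50285; W₂W₃ = 89·5·82 = 36490; W₃W₄ = 5·82·36 = 14760.
Length 3: W₁..W₃: k=1: 0+36490+113·89·82=861164; k=2: 50285+0+113·5·82=96615 → min 96615 | W₂..W₄: k=2: 0+14760+89·5·36=30780; k=3: 36490+0+89·82·36=299218 → min 30780.
Length 4: W₁..W₄: k=1: 0+30780+113·89·36=392832; k=2: 50285+14760+113·5·36=85385; k=3: 96615+0+113·82·36=430191 → min 85385.
Optimal parenthesization: ((W₁W₂)(W₃W₄)) with cost 85385.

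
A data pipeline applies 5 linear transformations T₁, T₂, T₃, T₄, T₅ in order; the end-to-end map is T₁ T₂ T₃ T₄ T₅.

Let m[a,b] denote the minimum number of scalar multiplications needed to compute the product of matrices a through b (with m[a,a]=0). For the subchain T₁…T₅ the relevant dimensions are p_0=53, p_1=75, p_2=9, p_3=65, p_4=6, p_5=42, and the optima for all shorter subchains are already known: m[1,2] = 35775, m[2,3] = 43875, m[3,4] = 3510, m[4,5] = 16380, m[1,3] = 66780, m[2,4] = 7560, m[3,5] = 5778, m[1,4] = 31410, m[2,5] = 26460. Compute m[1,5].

m[1,5] = min over k∈[1,4] of m[1,k]+m[k+1,5]+p_{0}·p_k·p_{5}.
k=1: 0 + 26460 + 53·75·42 = 193410; k=2: 35775 + 5778 + 53·9·42 = 61587; k=3: 66780 + 16380 + 53·65·42 = 227850; k=4: 31410 + 0 + 53·6·42 = 44766.
Minimum: 44766 at k=4.

44766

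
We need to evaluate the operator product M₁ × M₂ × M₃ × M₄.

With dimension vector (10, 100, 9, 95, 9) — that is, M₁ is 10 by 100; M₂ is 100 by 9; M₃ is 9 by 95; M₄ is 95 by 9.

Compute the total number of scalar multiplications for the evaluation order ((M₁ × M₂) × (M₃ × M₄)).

(M₁ × M₂): 10×100 by 100×9 → 10×9, cost 10·100·9 = 9000
(M₃ × M₄): 9×95 by 95×9 → 9×9, cost 9·95·9 = 7695
((M₁ × M₂) × (M₃ × M₄)): 10×9 by 9×9 → 10×9, cost 10·9·9 = 810; cumulative 17505
Total: 17505 scalar multiplications.

17505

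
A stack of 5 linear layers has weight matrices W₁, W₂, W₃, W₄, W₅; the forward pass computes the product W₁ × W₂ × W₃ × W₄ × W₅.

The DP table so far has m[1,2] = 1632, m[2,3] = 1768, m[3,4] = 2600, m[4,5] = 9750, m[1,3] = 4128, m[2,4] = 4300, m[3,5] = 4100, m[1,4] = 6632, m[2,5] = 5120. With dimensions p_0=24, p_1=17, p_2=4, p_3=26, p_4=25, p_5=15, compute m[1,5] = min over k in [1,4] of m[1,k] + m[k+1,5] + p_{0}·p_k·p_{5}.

m[1,5] = min over k∈[1,4] of m[1,k]+m[k+1,5]+p_{0}·p_k·p_{5}.
k=1: 0 + 5120 + 24·17·15 = 11240; k=2: 1632 + 4100 + 24·4·15 = 7172; k=3: 4128 + 9750 + 24·26·15 = 23238; k=4: 6632 + 0 + 24·25·15 = 15632.
Minimum: 7172 at k=2.

7172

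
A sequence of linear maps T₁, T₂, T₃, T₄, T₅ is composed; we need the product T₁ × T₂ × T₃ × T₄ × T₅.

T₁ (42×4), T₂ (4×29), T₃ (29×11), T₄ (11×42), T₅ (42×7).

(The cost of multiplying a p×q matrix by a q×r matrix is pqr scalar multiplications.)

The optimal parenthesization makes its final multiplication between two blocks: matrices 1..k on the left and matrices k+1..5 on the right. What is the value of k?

1

Adjacent pairs: T₁T₂ = 42·4·29 = 4872; T₂T₃ = 4·29·11 = 1276; T₃T₄ = 29·11·42 = 13398; T₄T₅ = 11·42·7 = 3234.
Length 3: T₁..T₃: k=1: 0+1276+42·4·11=3124; k=2: 4872+0+42·29·11=18270 → min 3124 | T₂..T₄: k=2: 0+13398+4·29·42=18270; k=3: 1276+0+4·11·42=3124 → min 3124 | T₃..T₅: k=3: 0+3234+29·11·7=5467; k=4: 13398+0+29·42·7=21924 → min 5467.
Length 4: T₁..T₄: k=1: 0+3124+42·4·42=10180; k=2: 4872+13398+42·29·42=69426; k=3: 3124+0+42·11·42=22528 → min 10180 | T₂..T₅: k=2: 0+5467+4·29·7=6279; k=3: 1276+3234+4·11·7=4818; k=4: 3124+0+4·42·7=4300 → min 4300.
Top-level splits: k=1: (T₁..T₁)·(T₂..T₅) → 0+4300+42·4·7 = 5476; k=2: (T₁..T₂)·(T₃..T₅) → 4872+5467+42·29·7 = 18865; k=3: (T₁..T₃)·(T₄..T₅) → 3124+3234+42·11·7 = 9592; k=4: (T₁..T₄)·(T₅..T₅) → 10180+0+42·42·7 = 22528.
Best split is after T₁, i.e. k = 1.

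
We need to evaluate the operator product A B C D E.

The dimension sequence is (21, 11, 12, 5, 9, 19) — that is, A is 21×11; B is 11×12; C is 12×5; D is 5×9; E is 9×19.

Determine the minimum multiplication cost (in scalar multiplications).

Adjacent pairs: AB = 21·11·12 = 2772; BC = 11·12·5 = 660; CD = 12·5·9 = 540; DE = 5·9·19 = 855.
Length 3: A..C: k=1: 0+660+21·11·5=1815; k=2: 2772+0+21·12·5=4032 → min 1815 | B..D: k=2: 0+540+11·12·9=1728; k=3: 660+0+11·5·9=1155 → min 1155 | C..E: k=3: 0+855+12·5·19=1995; k=4: 540+0+12·9·19=2592 → min 1995.
Length 4: A..D: k=1: 0+1155+21·11·9=3234; k=2: 2772+540+21·12·9=5580; k=3: 1815+0+21·5·9=2760 → min 2760 | B..E: k=2: 0+1995+11·12·19=4503; k=3: 660+855+11·5·19=2560; k=4: 1155+0+11·9·19=3036 → min 2560.
Length 5: A..E: k=1: 0+2560+21·11·19=6949; k=2: 2772+1995+21·12·19=9555; k=3: 1815+855+21·5·19=4665; k=4: 2760+0+21·9·19=6351 → min 4665.
Optimal order: ((A (B C)) (D E)) with cost 4665.

4665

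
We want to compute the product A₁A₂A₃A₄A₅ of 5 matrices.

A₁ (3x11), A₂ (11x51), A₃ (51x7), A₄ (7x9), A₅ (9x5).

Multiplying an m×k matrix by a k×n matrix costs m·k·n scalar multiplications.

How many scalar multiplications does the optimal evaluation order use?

3078

Adjacent pairs: A₁A₂ = 3·11·51 = 1683; A₂A₃ = 11·51·7 = 3927; A₃A₄ = 51·7·9 = 3213; A₄A₅ = 7·9·5 = 315.
Length 3: A₁..A₃: k=1: 0+3927+3·11·7=4158; k=2: 1683+0+3·51·7=2754 → min 2754 | A₂..A₄: k=2: 0+3213+11·51·9=8262; k=3: 3927+0+11·7·9=4620 → min 4620 | A₃..A₅: k=3: 0+315+51·7·5=2100; k=4: 3213+0+51·9·5=5508 → min 2100.
Length 4: A₁..A₄: k=1: 0+4620+3·11·9=4917; k=2: 1683+3213+3·51·9=6273; k=3: 2754+0+3·7·9=2943 → min 2943 | A₂..A₅: k=2: 0+2100+11·51·5=4905; k=3: 3927+315+11·7·5=4627; k=4: 4620+0+11·9·5=5115 → min 4627.
Length 5: A₁..A₅: k=1: 0+4627+3·11·5=4792; k=2: 1683+2100+3·51·5=4548; k=3: 2754+315+3·7·5=3174; k=4: 2943+0+3·9·5=3078 → min 3078.
Optimal order: ((((A₁A₂)A₃)A₄)A₅) with cost 3078.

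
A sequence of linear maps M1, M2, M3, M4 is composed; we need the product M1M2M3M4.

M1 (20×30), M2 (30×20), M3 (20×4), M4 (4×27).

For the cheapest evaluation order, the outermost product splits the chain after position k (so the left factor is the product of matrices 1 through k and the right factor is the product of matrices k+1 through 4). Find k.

Adjacent pairs: M1M2 = 20·30·20 = 12000; M2M3 = 30·20·4 = 2400; M3M4 = 20·4·27 = 2160.
Length 3: M1..M3: k=1: 0+2400+20·30·4=4800; k=2: 12000+0+20·20·4=13600 → min 4800 | M2..M4: k=2: 0+2160+30·20·27=18360; k=3: 2400+0+30·4·27=5640 → min 5640.
Top-level splits: k=1: (M1..M1)·(M2..M4) → 0+5640+20·30·27 = 21840; k=2: (M1..M2)·(M3..M4) → 12000+2160+20·20·27 = 24960; k=3: (M1..M3)·(M4..M4) → 4800+0+20·4·27 = 6960.
Best split is after M3, i.e. k = 3.

3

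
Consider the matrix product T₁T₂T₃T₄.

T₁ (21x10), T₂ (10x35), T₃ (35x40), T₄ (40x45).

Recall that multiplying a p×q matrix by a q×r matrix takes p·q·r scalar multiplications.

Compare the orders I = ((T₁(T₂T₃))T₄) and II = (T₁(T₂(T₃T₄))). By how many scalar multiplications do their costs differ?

Order I = ((T₁(T₂T₃))T₄): (T₂T₃): 10×35 by 35×40 → 10×40, cost 10·35·40 = 14000; (T₁(T₂T₃)): 21×10 by 10×40 → 21×40, cost 21·10·40 = 8400; cumulative 22400; ((T₁(T₂T₃))T₄): 21×40 by 40×45 → 21×45, cost 21·40·45 = 37800; cumulative 60200. Total 60200.
Order II = (T₁(T₂(T₃T₄))): (T₃T₄): 35×40 by 40×45 → 35×45, cost 35·40·45 = 63000; (T₂(T₃T₄)): 10×35 by 35×45 → 10×45, cost 10·35·45 = 15750; cumulative 78750; (T₁(T₂(T₃T₄))): 21×10 by 10×45 → 21×45, cost 21·10·45 = 9450; cumulative 88200. Total 88200.
Difference: |60200 − 88200| = 28000.

28000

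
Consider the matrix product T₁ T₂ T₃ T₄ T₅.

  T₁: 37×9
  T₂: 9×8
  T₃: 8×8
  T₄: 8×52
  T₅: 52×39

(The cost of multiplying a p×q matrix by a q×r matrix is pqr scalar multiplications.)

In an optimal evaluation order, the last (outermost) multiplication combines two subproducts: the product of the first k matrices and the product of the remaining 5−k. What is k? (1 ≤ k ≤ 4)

Adjacent pairs: T₁T₂ = 37·9·8 = 2664; T₂T₃ = 9·8·8 = 576; T₃T₄ = 8·8·52 = 3328; T₄T₅ = 8·52·39 = 16224.
Length 3: T₁..T₃: k=1: 0+576+37·9·8=3240; k=2: 2664+0+37·8·8=5032 → min 3240 | T₂..T₄: k=2: 0+3328+9·8·52=7072; k=3: 576+0+9·8·52=4320 → min 4320 | T₃..T₅: k=3: 0+16224+8·8·39=18720; k=4: 3328+0+8·52·39=19552 → min 18720.
Length 4: T₁..T₄: k=1: 0+4320+37·9·52=21636; k=2: 2664+3328+37·8·52=21384; k=3: 3240+0+37·8·52=18632 → min 18632 | T₂..T₅: k=2: 0+18720+9·8·39=21528; k=3: 576+16224+9·8·39=19608; k=4: 4320+0+9·52·39=22572 → min 19608.
Top-level splits: k=1: (T₁..T₁)·(T₂..T₅) → 0+19608+37·9·39 = 32595; k=2: (T₁..T₂)·(T₃..T₅) → 2664+18720+37·8·39 = 32928; k=3: (T₁..T₃)·(T₄..T₅) → 3240+16224+37·8·39 = 31008; k=4: (T₁..T₄)·(T₅..T₅) → 18632+0+37·52·39 = 93668.
Best split is after T₃, i.e. k = 3.

3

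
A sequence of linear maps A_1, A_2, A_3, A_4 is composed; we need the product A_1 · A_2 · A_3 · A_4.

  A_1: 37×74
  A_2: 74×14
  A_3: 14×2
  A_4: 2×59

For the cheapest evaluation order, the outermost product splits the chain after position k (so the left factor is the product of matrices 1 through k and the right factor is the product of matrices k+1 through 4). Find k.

3

Adjacent pairs: A_1A_2 = 37·74·14 = 38332; A_2A_3 = 74·14·2 = 2072; A_3A_4 = 14·2·59 = 1652.
Length 3: A_1..A_3: k=1: 0+2072+37·74·2=7548; k=2: 38332+0+37·14·2=39368 → min 7548 | A_2..A_4: k=2: 0+1652+74·14·59=62776; k=3: 2072+0+74·2·59=10804 → min 10804.
Top-level splits: k=1: (A_1..A_1)·(A_2..A_4) → 0+10804+37·74·59 = 172346; k=2: (A_1..A_2)·(A_3..A_4) → 38332+1652+37·14·59 = 70546; k=3: (A_1..A_3)·(A_4..A_4) → 7548+0+37·2·59 = 11914.
Best split is after A_3, i.e. k = 3.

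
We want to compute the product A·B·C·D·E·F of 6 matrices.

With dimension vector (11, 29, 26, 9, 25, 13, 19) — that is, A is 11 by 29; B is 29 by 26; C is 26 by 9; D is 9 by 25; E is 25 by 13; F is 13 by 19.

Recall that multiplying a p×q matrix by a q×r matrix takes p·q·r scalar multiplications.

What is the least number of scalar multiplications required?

16586

Adjacent pairs: AB = 11·29·26 = 8294; BC = 29·26·9 = 6786; CD = 26·9·25 = 5850; DE = 9·25·13 = 2925; EF = 25·13·19 = 6175.
Length 3: A..C: k=1: 0+6786+11·29·9=9657; k=2: 8294+0+11·26·9=10868 → min 9657 | B..D: k=2: 0+5850+29·26·25=24700; k=3: 6786+0+29·9·25=13311 → min 13311 | C..E: k=3: 0+2925+26·9·13=5967; k=4: 5850+0+26·25·13=14300 → min 5967 | D..F: k=4: 0+6175+9·25·19=10450; k=5: 2925+0+9·13·19=5148 → min 5148.
Length 4: A..D: k=1: 0+13311+11·29·25=21286; k=2: 8294+5850+11·26·25=21294; k=3: 9657+0+11·9·25=12132 → min 12132 | B..E: k=2: 0+5967+29·26·13=15769; k=3: 6786+2925+29·9·13=13104; k=4: 13311+0+29·25·13=22736 → min 13104 | C..F: k=3: 0+5148+26·9·19=9594; k=4: 5850+6175+26·25·19=24375; k=5: 5967+0+26·13·19=12389 → min 9594.
Length 5: A..E: k=1: 0+13104+11·29·13=17251; k=2: 8294+5967+11·26·13=17979; k=3: 9657+2925+11·9·13=13869; k=4: 12132+0+11·25·13=15707 → min 13869 | B..F: k=2: 0+9594+29·26·19=23920; k=3: 6786+5148+29·9·19=16893; k=4: 13311+6175+29·25·19=33261; k=5: 13104+0+29·13·19=20267 → min 16893.
Length 6: A..F: k=1: 0+16893+11·29·19=22954; k=2: 8294+9594+11·26·19=23322; k=3: 9657+5148+11·9·19=16686; k=4: 12132+6175+11·25·19=23532; k=5: 13869+0+11·13·19=16586 → min 16586.
Optimal order: (((A·(B·C))·(D·E))·F) with cost 16586.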